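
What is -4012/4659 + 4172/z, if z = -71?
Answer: -19722200/330789 ≈ -59.622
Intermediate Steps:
-4012/4659 + 4172/z = -4012/4659 + 4172/(-71) = -4012*1/4659 + 4172*(-1/71) = -4012/4659 - 4172/71 = -19722200/330789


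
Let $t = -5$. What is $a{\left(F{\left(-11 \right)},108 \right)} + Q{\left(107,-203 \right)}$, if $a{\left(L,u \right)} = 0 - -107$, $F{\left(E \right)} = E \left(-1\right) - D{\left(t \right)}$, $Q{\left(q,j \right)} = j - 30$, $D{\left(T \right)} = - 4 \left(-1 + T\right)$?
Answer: $-126$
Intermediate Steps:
$D{\left(T \right)} = 4 - 4 T$
$Q{\left(q,j \right)} = -30 + j$
$F{\left(E \right)} = -24 - E$ ($F{\left(E \right)} = E \left(-1\right) - \left(4 - -20\right) = - E - \left(4 + 20\right) = - E - 24 = -24 - E$)
$a{\left(L,u \right)} = 107$ ($a{\left(L,u \right)} = 0 + 107 = 107$)
$a{\left(F{\left(-11 \right)},108 \right)} + Q{\left(107,-203 \right)} = 107 - 233 = -126$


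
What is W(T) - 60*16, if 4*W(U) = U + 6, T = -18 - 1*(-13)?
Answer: -3839/4 ≈ -959.75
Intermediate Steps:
T = -5 (T = -18 + 13 = -5)
W(U) = 3/2 + U/4 (W(U) = (U + 6)/4 = (6 + U)/4 = 3/2 + U/4)
W(T) - 60*16 = (3/2 + (1/4)*(-5)) - 60*16 = (3/2 - 5/4) - 1*960 = 1/4 - 960 = -3839/4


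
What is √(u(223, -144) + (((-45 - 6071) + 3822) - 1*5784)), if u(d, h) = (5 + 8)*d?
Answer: I*√5179 ≈ 71.965*I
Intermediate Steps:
u(d, h) = 13*d
√(u(223, -144) + (((-45 - 6071) + 3822) - 1*5784)) = √(13*223 + (((-45 - 6071) + 3822) - 1*5784)) = √(2899 + ((-6116 + 3822) - 5784)) = √(2899 + (-2294 - 5784)) = √(2899 - 8078) = √(-5179) = I*√5179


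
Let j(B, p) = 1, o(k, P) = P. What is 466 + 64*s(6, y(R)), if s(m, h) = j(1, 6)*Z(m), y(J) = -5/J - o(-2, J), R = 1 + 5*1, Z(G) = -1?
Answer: 402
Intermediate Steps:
R = 6 (R = 1 + 5 = 6)
y(J) = -J - 5/J (y(J) = -5/J - J = -J - 5/J)
s(m, h) = -1 (s(m, h) = 1*(-1) = -1)
466 + 64*s(6, y(R)) = 466 + 64*(-1) = 466 - 64 = 402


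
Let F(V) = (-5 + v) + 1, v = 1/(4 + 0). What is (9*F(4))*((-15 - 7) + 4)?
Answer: 1215/2 ≈ 607.50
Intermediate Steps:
v = ¼ (v = 1/4 = ¼ ≈ 0.25000)
F(V) = -15/4 (F(V) = (-5 + ¼) + 1 = -19/4 + 1 = -15/4)
(9*F(4))*((-15 - 7) + 4) = (9*(-15/4))*((-15 - 7) + 4) = -135*(-22 + 4)/4 = -135/4*(-18) = 1215/2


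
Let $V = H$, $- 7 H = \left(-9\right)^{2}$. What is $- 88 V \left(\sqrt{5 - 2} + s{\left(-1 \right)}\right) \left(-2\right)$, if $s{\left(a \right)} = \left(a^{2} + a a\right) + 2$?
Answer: $- \frac{57024}{7} - \frac{14256 \sqrt{3}}{7} \approx -11674.0$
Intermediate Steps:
$s{\left(a \right)} = 2 + 2 a^{2}$ ($s{\left(a \right)} = \left(a^{2} + a^{2}\right) + 2 = 2 a^{2} + 2 = 2 + 2 a^{2}$)
$H = - \frac{81}{7}$ ($H = - \frac{\left(-9\right)^{2}}{7} = \left(- \frac{1}{7}\right) 81 = - \frac{81}{7} \approx -11.571$)
$V = - \frac{81}{7} \approx -11.571$
$- 88 V \left(\sqrt{5 - 2} + s{\left(-1 \right)}\right) \left(-2\right) = \left(-88\right) \left(- \frac{81}{7}\right) \left(\sqrt{5 - 2} + \left(2 + 2 \left(-1\right)^{2}\right)\right) \left(-2\right) = \frac{7128 \left(\sqrt{3} + \left(2 + 2 \cdot 1\right)\right) \left(-2\right)}{7} = \frac{7128 \left(\sqrt{3} + \left(2 + 2\right)\right) \left(-2\right)}{7} = \frac{7128 \left(\sqrt{3} + 4\right) \left(-2\right)}{7} = \frac{7128 \left(4 + \sqrt{3}\right) \left(-2\right)}{7} = \frac{7128 \left(-8 - 2 \sqrt{3}\right)}{7} = - \frac{57024}{7} - \frac{14256 \sqrt{3}}{7}$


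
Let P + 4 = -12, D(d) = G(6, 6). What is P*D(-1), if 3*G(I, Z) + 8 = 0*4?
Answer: 128/3 ≈ 42.667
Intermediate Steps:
G(I, Z) = -8/3 (G(I, Z) = -8/3 + (0*4)/3 = -8/3 + (1/3)*0 = -8/3 + 0 = -8/3)
D(d) = -8/3
P = -16 (P = -4 - 12 = -16)
P*D(-1) = -16*(-8/3) = 128/3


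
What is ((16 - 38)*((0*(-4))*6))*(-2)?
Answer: 0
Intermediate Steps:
((16 - 38)*((0*(-4))*6))*(-2) = -0*6*(-2) = -22*0*(-2) = 0*(-2) = 0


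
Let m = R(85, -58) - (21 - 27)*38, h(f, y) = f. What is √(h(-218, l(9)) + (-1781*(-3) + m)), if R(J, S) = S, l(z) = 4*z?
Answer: √5295 ≈ 72.767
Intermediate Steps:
m = 170 (m = -58 - (21 - 27)*38 = -58 - (-6)*38 = -58 - 1*(-228) = -58 + 228 = 170)
√(h(-218, l(9)) + (-1781*(-3) + m)) = √(-218 + (-1781*(-3) + 170)) = √(-218 + (5343 + 170)) = √(-218 + 5513) = √5295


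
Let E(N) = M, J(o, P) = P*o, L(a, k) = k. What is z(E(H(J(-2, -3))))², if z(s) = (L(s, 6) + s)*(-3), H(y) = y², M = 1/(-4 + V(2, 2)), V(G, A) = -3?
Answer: 15129/49 ≈ 308.75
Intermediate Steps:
M = -⅐ (M = 1/(-4 - 3) = 1/(-7) = -⅐ ≈ -0.14286)
E(N) = -⅐
z(s) = -18 - 3*s (z(s) = (6 + s)*(-3) = -18 - 3*s)
z(E(H(J(-2, -3))))² = (-18 - 3*(-⅐))² = (-18 + 3/7)² = (-123/7)² = 15129/49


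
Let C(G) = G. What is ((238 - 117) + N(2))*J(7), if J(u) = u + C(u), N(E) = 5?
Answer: 1764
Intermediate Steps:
J(u) = 2*u (J(u) = u + u = 2*u)
((238 - 117) + N(2))*J(7) = ((238 - 117) + 5)*(2*7) = (121 + 5)*14 = 126*14 = 1764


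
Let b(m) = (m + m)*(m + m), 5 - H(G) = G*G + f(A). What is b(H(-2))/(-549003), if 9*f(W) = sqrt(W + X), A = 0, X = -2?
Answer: -316/44469243 + 8*I*sqrt(2)/4941027 ≈ -7.106e-6 + 2.2897e-6*I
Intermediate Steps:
f(W) = sqrt(-2 + W)/9 (f(W) = sqrt(W - 2)/9 = sqrt(-2 + W)/9)
H(G) = 5 - G**2 - I*sqrt(2)/9 (H(G) = 5 - (G*G + sqrt(-2 + 0)/9) = 5 - (G**2 + sqrt(-2)/9) = 5 - (G**2 + (I*sqrt(2))/9) = 5 - (G**2 + I*sqrt(2)/9) = 5 + (-G**2 - I*sqrt(2)/9) = 5 - G**2 - I*sqrt(2)/9)
b(m) = 4*m**2 (b(m) = (2*m)*(2*m) = 4*m**2)
b(H(-2))/(-549003) = (4*(5 - 1*(-2)**2 - I*sqrt(2)/9)**2)/(-549003) = (4*(5 - 1*4 - I*sqrt(2)/9)**2)*(-1/549003) = (4*(5 - 4 - I*sqrt(2)/9)**2)*(-1/549003) = (4*(1 - I*sqrt(2)/9)**2)*(-1/549003) = -4*(1 - I*sqrt(2)/9)**2/549003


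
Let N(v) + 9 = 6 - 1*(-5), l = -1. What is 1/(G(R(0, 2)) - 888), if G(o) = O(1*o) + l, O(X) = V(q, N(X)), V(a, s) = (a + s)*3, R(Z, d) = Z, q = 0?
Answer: -1/883 ≈ -0.0011325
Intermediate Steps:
N(v) = 2 (N(v) = -9 + (6 - 1*(-5)) = -9 + (6 + 5) = -9 + 11 = 2)
V(a, s) = 3*a + 3*s
O(X) = 6 (O(X) = 3*0 + 3*2 = 0 + 6 = 6)
G(o) = 5 (G(o) = 6 - 1 = 5)
1/(G(R(0, 2)) - 888) = 1/(5 - 888) = 1/(-883) = -1/883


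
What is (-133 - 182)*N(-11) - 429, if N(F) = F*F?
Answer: -38544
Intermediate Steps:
N(F) = F²
(-133 - 182)*N(-11) - 429 = (-133 - 182)*(-11)² - 429 = -315*121 - 429 = -38115 - 429 = -38544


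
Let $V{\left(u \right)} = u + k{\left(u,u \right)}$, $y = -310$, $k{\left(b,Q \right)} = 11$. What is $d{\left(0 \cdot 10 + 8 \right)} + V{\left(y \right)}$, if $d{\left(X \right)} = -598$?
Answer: $-897$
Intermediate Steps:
$V{\left(u \right)} = 11 + u$ ($V{\left(u \right)} = u + 11 = 11 + u$)
$d{\left(0 \cdot 10 + 8 \right)} + V{\left(y \right)} = -598 + \left(11 - 310\right) = -598 - 299 = -897$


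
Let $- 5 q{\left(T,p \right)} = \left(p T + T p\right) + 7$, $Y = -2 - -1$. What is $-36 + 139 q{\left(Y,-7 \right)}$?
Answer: $- \frac{3099}{5} \approx -619.8$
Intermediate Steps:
$Y = -1$ ($Y = -2 + 1 = -1$)
$q{\left(T,p \right)} = - \frac{7}{5} - \frac{2 T p}{5}$ ($q{\left(T,p \right)} = - \frac{\left(p T + T p\right) + 7}{5} = - \frac{\left(T p + T p\right) + 7}{5} = - \frac{2 T p + 7}{5} = - \frac{7 + 2 T p}{5} = - \frac{7}{5} - \frac{2 T p}{5}$)
$-36 + 139 q{\left(Y,-7 \right)} = -36 + 139 \left(- \frac{7}{5} - \left(- \frac{2}{5}\right) \left(-7\right)\right) = -36 + 139 \left(- \frac{7}{5} - \frac{14}{5}\right) = -36 + 139 \left(- \frac{21}{5}\right) = -36 - \frac{2919}{5} = - \frac{3099}{5}$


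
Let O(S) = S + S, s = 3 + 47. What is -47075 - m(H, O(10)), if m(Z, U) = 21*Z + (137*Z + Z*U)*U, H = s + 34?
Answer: -312599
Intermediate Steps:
s = 50
O(S) = 2*S
H = 84 (H = 50 + 34 = 84)
m(Z, U) = 21*Z + U*(137*Z + U*Z) (m(Z, U) = 21*Z + (137*Z + U*Z)*U = 21*Z + U*(137*Z + U*Z))
-47075 - m(H, O(10)) = -47075 - 84*(21 + (2*10)² + 137*(2*10)) = -47075 - 84*(21 + 20² + 137*20) = -47075 - 84*(21 + 400 + 2740) = -47075 - 84*3161 = -47075 - 1*265524 = -47075 - 265524 = -312599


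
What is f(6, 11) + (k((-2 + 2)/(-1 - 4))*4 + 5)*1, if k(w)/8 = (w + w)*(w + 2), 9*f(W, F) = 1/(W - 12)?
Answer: 269/54 ≈ 4.9815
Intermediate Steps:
f(W, F) = 1/(9*(-12 + W)) (f(W, F) = 1/(9*(W - 12)) = 1/(9*(-12 + W)))
k(w) = 16*w*(2 + w) (k(w) = 8*((w + w)*(w + 2)) = 8*((2*w)*(2 + w)) = 8*(2*w*(2 + w)) = 16*w*(2 + w))
f(6, 11) + (k((-2 + 2)/(-1 - 4))*4 + 5)*1 = 1/(9*(-12 + 6)) + ((16*((-2 + 2)/(-1 - 4))*(2 + (-2 + 2)/(-1 - 4)))*4 + 5)*1 = (⅑)/(-6) + ((16*(0/(-5))*(2 + 0/(-5)))*4 + 5)*1 = (⅑)*(-⅙) + ((16*(0*(-⅕))*(2 + 0*(-⅕)))*4 + 5)*1 = -1/54 + ((16*0*(2 + 0))*4 + 5)*1 = -1/54 + ((16*0*2)*4 + 5)*1 = -1/54 + (0*4 + 5)*1 = -1/54 + (0 + 5)*1 = -1/54 + 5*1 = -1/54 + 5 = 269/54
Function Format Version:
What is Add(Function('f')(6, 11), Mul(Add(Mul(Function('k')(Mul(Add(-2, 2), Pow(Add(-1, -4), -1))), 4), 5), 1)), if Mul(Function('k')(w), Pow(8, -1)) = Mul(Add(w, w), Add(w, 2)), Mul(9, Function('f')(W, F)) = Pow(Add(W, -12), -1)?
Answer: Rational(269, 54) ≈ 4.9815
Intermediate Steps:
Function('f')(W, F) = Mul(Rational(1, 9), Pow(Add(-12, W), -1)) (Function('f')(W, F) = Mul(Rational(1, 9), Pow(Add(W, -12), -1)) = Mul(Rational(1, 9), Pow(Add(-12, W), -1)))
Function('k')(w) = Mul(16, w, Add(2, w)) (Function('k')(w) = Mul(8, Mul(Add(w, w), Add(w, 2))) = Mul(8, Mul(Mul(2, w), Add(2, w))) = Mul(8, Mul(2, w, Add(2, w))) = Mul(16, w, Add(2, w)))
Add(Function('f')(6, 11), Mul(Add(Mul(Function('k')(Mul(Add(-2, 2), Pow(Add(-1, -4), -1))), 4), 5), 1)) = Add(Mul(Rational(1, 9), Pow(Add(-12, 6), -1)), Mul(Add(Mul(Mul(16, Mul(Add(-2, 2), Pow(Add(-1, -4), -1)), Add(2, Mul(Add(-2, 2), Pow(Add(-1, -4), -1)))), 4), 5), 1)) = Add(Mul(Rational(1, 9), Pow(-6, -1)), Mul(Add(Mul(Mul(16, Mul(0, Pow(-5, -1)), Add(2, Mul(0, Pow(-5, -1)))), 4), 5), 1)) = Add(Mul(Rational(1, 9), Rational(-1, 6)), Mul(Add(Mul(Mul(16, Mul(0, Rational(-1, 5)), Add(2, Mul(0, Rational(-1, 5)))), 4), 5), 1)) = Add(Rational(-1, 54), Mul(Add(Mul(Mul(16, 0, Add(2, 0)), 4), 5), 1)) = Add(Rational(-1, 54), Mul(Add(Mul(Mul(16, 0, 2), 4), 5), 1)) = Add(Rational(-1, 54), Mul(Add(Mul(0, 4), 5), 1)) = Add(Rational(-1, 54), Mul(Add(0, 5), 1)) = Add(Rational(-1, 54), Mul(5, 1)) = Add(Rational(-1, 54), 5) = Rational(269, 54)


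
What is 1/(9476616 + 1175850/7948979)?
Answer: 7948979/75329422750914 ≈ 1.0552e-7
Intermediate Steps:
1/(9476616 + 1175850/7948979) = 1/(75329422750914/7948979) = 7948979/75329422750914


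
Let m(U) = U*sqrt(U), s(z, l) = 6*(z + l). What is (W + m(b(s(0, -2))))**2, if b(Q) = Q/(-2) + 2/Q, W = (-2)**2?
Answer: 46331/216 + 70*sqrt(210)/9 ≈ 327.21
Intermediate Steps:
W = 4
s(z, l) = 6*l + 6*z (s(z, l) = 6*(l + z) = 6*l + 6*z)
b(Q) = 2/Q - Q/2 (b(Q) = Q*(-1/2) + 2/Q = -Q/2 + 2/Q = 2/Q - Q/2)
m(U) = U**(3/2)
(W + m(b(s(0, -2))))**2 = (4 + (2/(6*(-2) + 6*0) - (6*(-2) + 6*0)/2)**(3/2))**2 = (4 + (2/(-12 + 0) - (-12 + 0)/2)**(3/2))**2 = (4 + (2/(-12) - 1/2*(-12))**(3/2))**2 = (4 + (2*(-1/12) + 6)**(3/2))**2 = (4 + (-1/6 + 6)**(3/2))**2 = (4 + (35/6)**(3/2))**2 = (4 + 35*sqrt(210)/36)**2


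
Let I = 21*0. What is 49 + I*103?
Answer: 49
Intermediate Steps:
I = 0
49 + I*103 = 49 + 0*103 = 49 + 0 = 49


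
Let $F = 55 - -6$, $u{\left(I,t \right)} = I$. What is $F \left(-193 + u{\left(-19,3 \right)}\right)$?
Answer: $-12932$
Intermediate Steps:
$F = 61$ ($F = 55 + 6 = 61$)
$F \left(-193 + u{\left(-19,3 \right)}\right) = 61 \left(-193 - 19\right) = 61 \left(-212\right) = -12932$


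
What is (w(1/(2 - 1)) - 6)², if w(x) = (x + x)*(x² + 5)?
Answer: 36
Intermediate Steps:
w(x) = 2*x*(5 + x²) (w(x) = (2*x)*(5 + x²) = 2*x*(5 + x²))
(w(1/(2 - 1)) - 6)² = (2*(5 + (1/(2 - 1))²)/(2 - 1) - 6)² = (2*(5 + (1/1)²)/1 - 6)² = (2*1*(5 + 1²) - 6)² = (2*1*(5 + 1) - 6)² = (2*1*6 - 6)² = (12 - 6)² = 6² = 36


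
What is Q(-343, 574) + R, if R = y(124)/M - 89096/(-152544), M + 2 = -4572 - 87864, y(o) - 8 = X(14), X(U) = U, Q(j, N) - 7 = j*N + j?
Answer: -24829782348743/125900556 ≈ -1.9722e+5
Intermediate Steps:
Q(j, N) = 7 + j + N*j (Q(j, N) = 7 + (j*N + j) = 7 + (N*j + j) = 7 + (j + N*j) = 7 + j + N*j)
y(o) = 22 (y(o) = 8 + 14 = 22)
M = -92438 (M = -2 + (-4572 - 87864) = -2 - 92436 = -92438)
R = 73504465/125900556 (R = 22/(-92438) - 89096/(-152544) = 22*(-1/92438) - 89096*(-1/152544) = -11/46219 + 1591/2724 = 73504465/125900556 ≈ 0.58383)
Q(-343, 574) + R = (7 - 343 + 574*(-343)) + 73504465/125900556 = (7 - 343 - 196882) + 73504465/125900556 = -197218 + 73504465/125900556 = -24829782348743/125900556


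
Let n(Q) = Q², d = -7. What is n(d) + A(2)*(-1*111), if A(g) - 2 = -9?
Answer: 826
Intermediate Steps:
A(g) = -7 (A(g) = 2 - 9 = -7)
n(d) + A(2)*(-1*111) = (-7)² - (-7)*111 = 49 - 7*(-111) = 49 + 777 = 826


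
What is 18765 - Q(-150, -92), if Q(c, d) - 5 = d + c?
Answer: 19002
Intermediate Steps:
Q(c, d) = 5 + c + d (Q(c, d) = 5 + (d + c) = 5 + (c + d) = 5 + c + d)
18765 - Q(-150, -92) = 18765 - (5 - 150 - 92) = 18765 - 1*(-237) = 18765 + 237 = 19002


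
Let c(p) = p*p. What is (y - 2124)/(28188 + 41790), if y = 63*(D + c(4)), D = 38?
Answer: 213/11663 ≈ 0.018263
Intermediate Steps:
c(p) = p²
y = 3402 (y = 63*(38 + 4²) = 63*(38 + 16) = 63*54 = 3402)
(y - 2124)/(28188 + 41790) = (3402 - 2124)/(28188 + 41790) = 1278/69978 = 1278*(1/69978) = 213/11663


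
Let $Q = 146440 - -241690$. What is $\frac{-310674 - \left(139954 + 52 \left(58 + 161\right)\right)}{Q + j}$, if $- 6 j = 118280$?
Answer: $- \frac{693024}{552625} \approx -1.2541$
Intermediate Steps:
$j = - \frac{59140}{3}$ ($j = \left(- \frac{1}{6}\right) 118280 = - \frac{59140}{3} \approx -19713.0$)
$Q = 388130$ ($Q = 146440 + 241690 = 388130$)
$\frac{-310674 - \left(139954 + 52 \left(58 + 161\right)\right)}{Q + j} = \frac{-310674 - \left(139954 + 52 \left(58 + 161\right)\right)}{388130 - \frac{59140}{3}} = \frac{-310674 - 151342}{\frac{1105250}{3}} = \left(-310674 - 151342\right) \frac{3}{1105250} = \left(-462016\right) \frac{3}{1105250} = - \frac{693024}{552625}$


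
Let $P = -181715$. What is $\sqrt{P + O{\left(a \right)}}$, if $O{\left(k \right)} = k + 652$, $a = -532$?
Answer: $i \sqrt{181595} \approx 426.14 i$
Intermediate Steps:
$O{\left(k \right)} = 652 + k$
$\sqrt{P + O{\left(a \right)}} = \sqrt{-181715 + \left(652 - 532\right)} = \sqrt{-181715 + 120} = \sqrt{-181595} = i \sqrt{181595}$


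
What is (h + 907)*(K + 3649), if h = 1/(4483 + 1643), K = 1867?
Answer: 15324228514/3063 ≈ 5.0030e+6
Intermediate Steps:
h = 1/6126 ≈ 0.00016324
(h + 907)*(K + 3649) = (1/6126 + 907)*(1867 + 3649) = (5556283/6126)*5516 = 15324228514/3063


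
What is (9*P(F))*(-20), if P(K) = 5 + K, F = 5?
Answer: -1800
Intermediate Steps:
(9*P(F))*(-20) = (9*(5 + 5))*(-20) = (9*10)*(-20) = 90*(-20) = -1800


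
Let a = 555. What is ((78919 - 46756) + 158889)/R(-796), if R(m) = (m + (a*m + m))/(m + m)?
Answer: 382104/557 ≈ 686.00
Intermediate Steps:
R(m) = 557/2 (R(m) = (m + (555*m + m))/(m + m) = (m + 556*m)/((2*m)) = (557*m)*(1/(2*m)) = 557/2)
((78919 - 46756) + 158889)/R(-796) = ((78919 - 46756) + 158889)/(557/2) = (32163 + 158889)*(2/557) = 191052*(2/557) = 382104/557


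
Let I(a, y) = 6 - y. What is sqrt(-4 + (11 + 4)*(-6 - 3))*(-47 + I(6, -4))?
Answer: -37*I*sqrt(139) ≈ -436.22*I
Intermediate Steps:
sqrt(-4 + (11 + 4)*(-6 - 3))*(-47 + I(6, -4)) = sqrt(-4 + (11 + 4)*(-6 - 3))*(-47 + (6 - 1*(-4))) = sqrt(-4 + 15*(-9))*(-47 + (6 + 4)) = sqrt(-4 - 135)*(-47 + 10) = sqrt(-139)*(-37) = (I*sqrt(139))*(-37) = -37*I*sqrt(139)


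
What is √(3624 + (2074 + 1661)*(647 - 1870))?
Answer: I*√4564281 ≈ 2136.4*I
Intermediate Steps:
√(3624 + (2074 + 1661)*(647 - 1870)) = √(3624 + 3735*(-1223)) = √(3624 - 4567905) = √(-4564281) = I*√4564281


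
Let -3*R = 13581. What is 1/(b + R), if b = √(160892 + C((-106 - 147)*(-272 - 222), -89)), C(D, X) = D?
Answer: -4527/20207855 - √285874/20207855 ≈ -0.00025048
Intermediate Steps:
R = -4527 (R = -⅓*13581 = -4527)
b = √285874 (b = √(160892 + (-106 - 147)*(-272 - 222)) = √(160892 - 253*(-494)) = √(160892 + 124982) = √285874 ≈ 534.67)
1/(b + R) = 1/(√285874 - 4527) = 1/(-4527 + √285874)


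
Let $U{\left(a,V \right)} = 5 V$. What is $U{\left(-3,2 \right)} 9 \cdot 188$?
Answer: $16920$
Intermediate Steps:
$U{\left(-3,2 \right)} 9 \cdot 188 = 5 \cdot 2 \cdot 9 \cdot 188 = 10 \cdot 9 \cdot 188 = 90 \cdot 188 = 16920$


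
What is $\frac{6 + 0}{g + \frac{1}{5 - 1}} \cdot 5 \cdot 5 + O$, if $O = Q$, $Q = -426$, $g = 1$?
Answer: $-306$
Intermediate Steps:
$O = -426$
$\frac{6 + 0}{g + \frac{1}{5 - 1}} \cdot 5 \cdot 5 + O = \frac{6 + 0}{1 + \frac{1}{5 - 1}} \cdot 5 \cdot 5 - 426 = \frac{6}{1 + \frac{1}{4}} \cdot 5 \cdot 5 - 426 = \frac{6}{\frac{5}{4}} \cdot 5 \cdot 5 - 426 = 6 \cdot \frac{4}{5} \cdot 5 \cdot 5 - 426 = \frac{24}{5} \cdot 5 \cdot 5 - 426 = 24 \cdot 5 - 426 = 120 - 426 = -306$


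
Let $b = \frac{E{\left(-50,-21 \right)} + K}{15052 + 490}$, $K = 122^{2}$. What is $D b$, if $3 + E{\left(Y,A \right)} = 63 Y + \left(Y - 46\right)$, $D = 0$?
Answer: $0$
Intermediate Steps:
$K = 14884$
$E{\left(Y,A \right)} = -49 + 64 Y$ ($E{\left(Y,A \right)} = -3 + \left(63 Y + \left(Y - 46\right)\right) = -3 + \left(63 Y + \left(-46 + Y\right)\right) = -3 + \left(-46 + 64 Y\right) = -49 + 64 Y$)
$b = \frac{11635}{15542}$ ($b = \frac{\left(-49 + 64 \left(-50\right)\right) + 14884}{15052 + 490} = \frac{\left(-49 - 3200\right) + 14884}{15542} = \left(-3249 + 14884\right) \frac{1}{15542} = 11635 \cdot \frac{1}{15542} = \frac{11635}{15542} \approx 0.74862$)
$D b = 0 \cdot \frac{11635}{15542} = 0$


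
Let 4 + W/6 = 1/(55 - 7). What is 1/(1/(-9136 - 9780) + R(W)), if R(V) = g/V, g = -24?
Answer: 3612956/3631681 ≈ 0.99484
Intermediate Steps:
W = -191/8 (W = -24 + 6/(55 - 7) = -24 + 6/48 = -24 + 6*(1/48) = -24 + 1/8 = -191/8 ≈ -23.875)
R(V) = -24/V
1/(1/(-9136 - 9780) + R(W)) = 1/(1/(-9136 - 9780) - 24/(-191/8)) = 1/(1/(-18916) - 24*(-8/191)) = 1/(-1/18916 + 192/191) = 1/(3631681/3612956) = 3612956/3631681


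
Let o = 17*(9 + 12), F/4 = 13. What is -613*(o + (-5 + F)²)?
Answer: -1572958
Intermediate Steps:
F = 52 (F = 4*13 = 52)
o = 357 (o = 17*21 = 357)
-613*(o + (-5 + F)²) = -613*(357 + (-5 + 52)²) = -613*(357 + 47²) = -613*(357 + 2209) = -613*2566 = -1572958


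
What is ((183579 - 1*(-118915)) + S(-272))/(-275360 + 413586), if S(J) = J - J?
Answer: 151247/69113 ≈ 2.1884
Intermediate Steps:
S(J) = 0
((183579 - 1*(-118915)) + S(-272))/(-275360 + 413586) = ((183579 - 1*(-118915)) + 0)/(-275360 + 413586) = ((183579 + 118915) + 0)/138226 = (302494 + 0)*(1/138226) = 302494*(1/138226) = 151247/69113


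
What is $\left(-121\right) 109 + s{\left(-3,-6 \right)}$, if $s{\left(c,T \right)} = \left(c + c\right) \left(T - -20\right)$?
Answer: $-13273$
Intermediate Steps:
$s{\left(c,T \right)} = 2 c \left(20 + T\right)$ ($s{\left(c,T \right)} = 2 c \left(T + 20\right) = 2 c \left(20 + T\right)$)
$\left(-121\right) 109 + s{\left(-3,-6 \right)} = \left(-121\right) 109 + 2 \left(-3\right) \left(20 - 6\right) = -13189 + 2 \left(-3\right) 14 = -13189 - 84 = -13273$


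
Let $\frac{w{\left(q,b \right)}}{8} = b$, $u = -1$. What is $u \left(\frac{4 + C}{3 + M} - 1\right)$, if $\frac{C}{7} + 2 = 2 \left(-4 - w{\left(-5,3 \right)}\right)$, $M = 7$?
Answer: $\frac{206}{5} \approx 41.2$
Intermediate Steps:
$w{\left(q,b \right)} = 8 b$
$C = -406$ ($C = -14 + 7 \cdot 2 \left(-4 - 8 \cdot 3\right) = -14 + 7 \cdot 2 \left(-4 - 24\right) = -14 + 7 \cdot 2 \left(-28\right) = -14 + 7 \left(-56\right) = -14 - 392 = -406$)
$u \left(\frac{4 + C}{3 + M} - 1\right) = - (\frac{4 - 406}{3 + 7} - 1) = - (- \frac{402}{10} - 1) = - (\left(-402\right) \frac{1}{10} - 1) = - (- \frac{201}{5} - 1) = \left(-1\right) \left(- \frac{206}{5}\right) = \frac{206}{5}$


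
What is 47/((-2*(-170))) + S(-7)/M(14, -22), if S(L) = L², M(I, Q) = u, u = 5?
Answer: 3379/340 ≈ 9.9382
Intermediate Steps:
M(I, Q) = 5
47/((-2*(-170))) + S(-7)/M(14, -22) = 47/((-2*(-170))) + (-7)²/5 = 47/340 + 49*(⅕) = 47*(1/340) + 49/5 = 47/340 + 49/5 = 3379/340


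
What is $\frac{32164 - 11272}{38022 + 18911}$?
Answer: $\frac{20892}{56933} \approx 0.36696$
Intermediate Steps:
$\frac{32164 - 11272}{38022 + 18911} = \frac{20892}{56933}$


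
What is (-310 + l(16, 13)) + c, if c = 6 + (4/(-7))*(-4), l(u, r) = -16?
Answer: -2224/7 ≈ -317.71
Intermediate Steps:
c = 58/7 (c = 6 + (4*(-1/7))*(-4) = 6 - 4/7*(-4) = 6 + 16/7 = 58/7 ≈ 8.2857)
(-310 + l(16, 13)) + c = (-310 - 16) + 58/7 = -326 + 58/7 = -2224/7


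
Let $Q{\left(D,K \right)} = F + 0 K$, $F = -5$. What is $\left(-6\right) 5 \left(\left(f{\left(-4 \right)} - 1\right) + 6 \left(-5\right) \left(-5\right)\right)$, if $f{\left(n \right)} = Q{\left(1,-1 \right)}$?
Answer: $-4320$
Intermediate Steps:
$Q{\left(D,K \right)} = -5$ ($Q{\left(D,K \right)} = -5 + 0 K = -5 + 0 = -5$)
$f{\left(n \right)} = -5$
$\left(-6\right) 5 \left(\left(f{\left(-4 \right)} - 1\right) + 6 \left(-5\right) \left(-5\right)\right) = \left(-6\right) 5 \left(\left(-5 - 1\right) + 6 \left(-5\right) \left(-5\right)\right) = - 30 \left(-6 - -150\right) = - 30 \left(-6 + 150\right) = \left(-30\right) 144 = -4320$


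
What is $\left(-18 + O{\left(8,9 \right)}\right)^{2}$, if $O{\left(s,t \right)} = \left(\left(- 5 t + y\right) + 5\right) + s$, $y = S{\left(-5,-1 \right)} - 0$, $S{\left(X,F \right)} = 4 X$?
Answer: $4900$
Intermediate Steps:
$y = -20$ ($y = 4 \left(-5\right) - 0 = -20 + 0 = -20$)
$O{\left(s,t \right)} = -15 + s - 5 t$ ($O{\left(s,t \right)} = \left(\left(- 5 t - 20\right) + 5\right) + s = \left(\left(-20 - 5 t\right) + 5\right) + s = \left(-15 - 5 t\right) + s = -15 + s - 5 t$)
$\left(-18 + O{\left(8,9 \right)}\right)^{2} = \left(-18 - 52\right)^{2} = \left(-70\right)^{2} = 4900$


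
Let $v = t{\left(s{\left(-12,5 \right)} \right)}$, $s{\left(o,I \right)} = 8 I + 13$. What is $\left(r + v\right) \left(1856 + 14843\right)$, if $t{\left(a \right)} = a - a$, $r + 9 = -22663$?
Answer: $-378599728$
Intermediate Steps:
$r = -22672$ ($r = -9 - 22663 = -22672$)
$s{\left(o,I \right)} = 13 + 8 I$
$t{\left(a \right)} = 0$
$v = 0$
$\left(r + v\right) \left(1856 + 14843\right) = \left(-22672 + 0\right) \left(1856 + 14843\right) = \left(-22672\right) 16699 = -378599728$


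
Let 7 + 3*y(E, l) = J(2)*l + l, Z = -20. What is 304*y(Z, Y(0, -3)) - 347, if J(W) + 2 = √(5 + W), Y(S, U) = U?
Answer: -2257/3 - 304*√7 ≈ -1556.6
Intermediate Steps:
J(W) = -2 + √(5 + W)
y(E, l) = -7/3 + l/3 + l*(-2 + √7)/3 (y(E, l) = -7/3 + ((-2 + √(5 + 2))*l + l)/3 = -7/3 + ((-2 + √7)*l + l)/3 = -7/3 + (l*(-2 + √7) + l)/3 = -7/3 + (l + l*(-2 + √7))/3 = -7/3 + (l/3 + l*(-2 + √7)/3) = -7/3 + l/3 + l*(-2 + √7)/3)
304*y(Z, Y(0, -3)) - 347 = 304*(-7/3 - ⅓*(-3) + (⅓)*(-3)*√7) - 347 = 304*(-7/3 + 1 - √7) - 347 = 304*(-4/3 - √7) - 347 = (-1216/3 - 304*√7) - 347 = -2257/3 - 304*√7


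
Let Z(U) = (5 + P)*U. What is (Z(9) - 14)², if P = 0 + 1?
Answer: 1600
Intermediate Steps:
P = 1
Z(U) = 6*U (Z(U) = (5 + 1)*U = 6*U)
(Z(9) - 14)² = (6*9 - 14)² = (54 - 14)² = 40² = 1600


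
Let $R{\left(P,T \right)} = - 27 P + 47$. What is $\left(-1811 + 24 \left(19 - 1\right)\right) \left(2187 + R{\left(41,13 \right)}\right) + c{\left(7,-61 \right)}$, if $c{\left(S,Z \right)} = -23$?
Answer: $-1554156$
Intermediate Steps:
$R{\left(P,T \right)} = 47 - 27 P$
$\left(-1811 + 24 \left(19 - 1\right)\right) \left(2187 + R{\left(41,13 \right)}\right) + c{\left(7,-61 \right)} = \left(-1811 + 24 \left(19 - 1\right)\right) \left(2187 + \left(47 - 1107\right)\right) - 23 = \left(-1811 + 24 \cdot 18\right) \left(2187 + \left(47 - 1107\right)\right) - 23 = \left(-1811 + 432\right) \left(2187 - 1060\right) - 23 = \left(-1379\right) 1127 - 23 = -1554133 - 23 = -1554156$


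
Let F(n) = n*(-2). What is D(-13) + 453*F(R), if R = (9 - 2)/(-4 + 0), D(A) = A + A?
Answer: 3119/2 ≈ 1559.5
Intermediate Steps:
D(A) = 2*A
R = -7/4 (R = 7/(-4) = 7*(-1/4) = -7/4 ≈ -1.7500)
F(n) = -2*n
D(-13) + 453*F(R) = 2*(-13) + 453*(-2*(-7/4)) = -26 + 453*(7/2) = -26 + 3171/2 = 3119/2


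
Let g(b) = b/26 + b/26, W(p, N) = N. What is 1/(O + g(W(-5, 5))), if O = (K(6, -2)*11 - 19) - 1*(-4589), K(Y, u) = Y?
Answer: 13/60273 ≈ 0.00021569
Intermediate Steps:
g(b) = b/13 (g(b) = b*(1/26) + b*(1/26) = b/26 + b/26 = b/13)
O = 4636 (O = (6*11 - 19) - 1*(-4589) = (66 - 19) + 4589 = 47 + 4589 = 4636)
1/(O + g(W(-5, 5))) = 1/(4636 + (1/13)*5) = 1/(4636 + 5/13) = 1/(60273/13) = 13/60273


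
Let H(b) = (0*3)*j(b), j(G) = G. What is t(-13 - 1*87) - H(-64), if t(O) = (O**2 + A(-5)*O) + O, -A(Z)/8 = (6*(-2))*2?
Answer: -9300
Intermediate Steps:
A(Z) = 192 (A(Z) = -8*6*(-2)*2 = -(-96)*2 = -8*(-24) = 192)
t(O) = O**2 + 193*O (t(O) = (O**2 + 192*O) + O = O**2 + 193*O)
H(b) = 0 (H(b) = (0*3)*b = 0*b = 0)
t(-13 - 1*87) - H(-64) = (-13 - 1*87)*(193 + (-13 - 1*87)) - 1*0 = (-13 - 87)*(193 + (-13 - 87)) + 0 = -100*(193 - 100) + 0 = -100*93 + 0 = -9300 + 0 = -9300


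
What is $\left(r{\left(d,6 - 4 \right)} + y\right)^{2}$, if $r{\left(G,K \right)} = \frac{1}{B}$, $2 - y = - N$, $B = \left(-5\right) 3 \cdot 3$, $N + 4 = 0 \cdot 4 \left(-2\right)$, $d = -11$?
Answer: $\frac{8281}{2025} \approx 4.0894$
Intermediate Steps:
$N = -4$ ($N = -4 + 0 \cdot 4 \left(-2\right) = -4 + 0 \left(-2\right) = -4 + 0 = -4$)
$B = -45$ ($B = \left(-15\right) 3 = -45$)
$y = -2$ ($y = 2 - \left(-1\right) \left(-4\right) = 2 - 4 = -2$)
$r{\left(G,K \right)} = - \frac{1}{45}$ ($r{\left(G,K \right)} = \frac{1}{-45} = - \frac{1}{45}$)
$\left(r{\left(d,6 - 4 \right)} + y\right)^{2} = \left(- \frac{1}{45} - 2\right)^{2} = \left(- \frac{91}{45}\right)^{2} = \frac{8281}{2025}$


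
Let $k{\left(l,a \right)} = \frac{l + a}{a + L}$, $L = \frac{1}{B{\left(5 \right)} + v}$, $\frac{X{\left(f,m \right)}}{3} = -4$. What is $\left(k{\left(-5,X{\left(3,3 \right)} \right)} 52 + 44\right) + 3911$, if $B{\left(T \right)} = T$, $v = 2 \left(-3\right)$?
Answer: $4023$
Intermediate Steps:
$X{\left(f,m \right)} = -12$ ($X{\left(f,m \right)} = 3 \left(-4\right) = -12$)
$v = -6$
$L = -1$ ($L = \frac{1}{5 - 6} = \frac{1}{-1} = -1$)
$k{\left(l,a \right)} = \frac{a + l}{-1 + a}$ ($k{\left(l,a \right)} = \frac{l + a}{a - 1} = \frac{a + l}{-1 + a}$)
$\left(k{\left(-5,X{\left(3,3 \right)} \right)} 52 + 44\right) + 3911 = \left(\frac{-12 - 5}{-1 - 12} \cdot 52 + 44\right) + 3911 = \left(\frac{1}{-13} \left(-17\right) 52 + 44\right) + 3911 = \left(\left(- \frac{1}{13}\right) \left(-17\right) 52 + 44\right) + 3911 = \left(\frac{17}{13} \cdot 52 + 44\right) + 3911 = \left(68 + 44\right) + 3911 = 112 + 3911 = 4023$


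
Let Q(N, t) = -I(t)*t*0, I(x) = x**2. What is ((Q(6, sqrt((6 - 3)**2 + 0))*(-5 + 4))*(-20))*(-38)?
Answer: 0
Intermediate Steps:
Q(N, t) = 0 (Q(N, t) = -t**2*t*0 = -t**3*0 = -1*0 = 0)
((Q(6, sqrt((6 - 3)**2 + 0))*(-5 + 4))*(-20))*(-38) = ((0*(-5 + 4))*(-20))*(-38) = ((0*(-1))*(-20))*(-38) = (0*(-20))*(-38) = 0*(-38) = 0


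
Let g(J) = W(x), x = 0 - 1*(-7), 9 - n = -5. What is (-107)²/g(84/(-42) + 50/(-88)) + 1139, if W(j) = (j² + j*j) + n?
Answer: 139017/112 ≈ 1241.2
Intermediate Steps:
n = 14 (n = 9 - 1*(-5) = 9 + 5 = 14)
x = 7 (x = 0 + 7 = 7)
W(j) = 14 + 2*j² (W(j) = (j² + j*j) + 14 = (j² + j²) + 14 = 2*j² + 14 = 14 + 2*j²)
g(J) = 112 (g(J) = 14 + 2*7² = 14 + 2*49 = 14 + 98 = 112)
(-107)²/g(84/(-42) + 50/(-88)) + 1139 = (-107)²/112 + 1139 = 11449*(1/112) + 1139 = 11449/112 + 1139 = 139017/112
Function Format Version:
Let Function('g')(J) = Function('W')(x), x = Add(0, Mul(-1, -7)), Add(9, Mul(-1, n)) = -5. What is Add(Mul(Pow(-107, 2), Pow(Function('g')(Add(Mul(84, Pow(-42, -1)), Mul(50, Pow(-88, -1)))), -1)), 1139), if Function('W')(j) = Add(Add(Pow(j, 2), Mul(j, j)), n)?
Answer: Rational(139017, 112) ≈ 1241.2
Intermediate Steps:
n = 14 (n = Add(9, Mul(-1, -5)) = Add(9, 5) = 14)
x = 7 (x = Add(0, 7) = 7)
Function('W')(j) = Add(14, Mul(2, Pow(j, 2))) (Function('W')(j) = Add(Add(Pow(j, 2), Mul(j, j)), 14) = Add(Add(Pow(j, 2), Pow(j, 2)), 14) = Add(Mul(2, Pow(j, 2)), 14) = Add(14, Mul(2, Pow(j, 2))))
Function('g')(J) = 112 (Function('g')(J) = Add(14, Mul(2, Pow(7, 2))) = Add(14, Mul(2, 49)) = Add(14, 98) = 112)
Add(Mul(Pow(-107, 2), Pow(Function('g')(Add(Mul(84, Pow(-42, -1)), Mul(50, Pow(-88, -1)))), -1)), 1139) = Add(Mul(Pow(-107, 2), Pow(112, -1)), 1139) = Add(Mul(11449, Rational(1, 112)), 1139) = Add(Rational(11449, 112), 1139) = Rational(139017, 112)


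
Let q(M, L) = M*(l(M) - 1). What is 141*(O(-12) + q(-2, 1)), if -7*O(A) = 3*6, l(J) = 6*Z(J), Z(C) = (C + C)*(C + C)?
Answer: -190068/7 ≈ -27153.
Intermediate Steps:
Z(C) = 4*C² (Z(C) = (2*C)*(2*C) = 4*C²)
l(J) = 24*J² (l(J) = 6*(4*J²) = 24*J²)
O(A) = -18/7 (O(A) = -3*6/7 = -⅐*18 = -18/7)
q(M, L) = M*(-1 + 24*M²) (q(M, L) = M*(24*M² - 1) = M*(-1 + 24*M²))
141*(O(-12) + q(-2, 1)) = 141*(-18/7 + (-1*(-2) + 24*(-2)³)) = 141*(-18/7 + (2 + 24*(-8))) = 141*(-18/7 + (2 - 192)) = 141*(-18/7 - 190) = 141*(-1348/7) = -190068/7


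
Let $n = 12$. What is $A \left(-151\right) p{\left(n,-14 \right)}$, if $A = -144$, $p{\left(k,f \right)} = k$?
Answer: $260928$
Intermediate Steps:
$A \left(-151\right) p{\left(n,-14 \right)} = \left(-144\right) \left(-151\right) 12 = 21744 \cdot 12 = 260928$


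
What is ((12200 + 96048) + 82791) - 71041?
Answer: 119998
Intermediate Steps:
((12200 + 96048) + 82791) - 71041 = (108248 + 82791) - 71041 = 191039 - 71041 = 119998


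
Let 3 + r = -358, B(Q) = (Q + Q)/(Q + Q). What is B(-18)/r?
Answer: -1/361 ≈ -0.0027701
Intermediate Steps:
B(Q) = 1 (B(Q) = (2*Q)/((2*Q)) = (2*Q)*(1/(2*Q)) = 1)
r = -361 (r = -3 - 358 = -361)
B(-18)/r = 1/(-361) = 1*(-1/361) = -1/361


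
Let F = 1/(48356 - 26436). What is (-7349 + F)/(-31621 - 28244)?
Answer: 53696693/437413600 ≈ 0.12276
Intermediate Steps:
F = 1/21920 ≈ 4.5620e-5
(-7349 + F)/(-31621 - 28244) = (-7349 + 1/21920)/(-31621 - 28244) = -161090079/21920/(-59865) = -161090079/21920*(-1/59865) = 53696693/437413600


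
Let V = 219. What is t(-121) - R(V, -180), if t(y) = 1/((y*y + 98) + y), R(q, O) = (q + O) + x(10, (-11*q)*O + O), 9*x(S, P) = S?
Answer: -5277089/131562 ≈ -40.111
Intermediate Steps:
x(S, P) = S/9
R(q, O) = 10/9 + O + q (R(q, O) = (q + O) + (1/9)*10 = (O + q) + 10/9 = 10/9 + O + q)
t(y) = 1/(98 + y + y**2) (t(y) = 1/((y**2 + 98) + y) = 1/((98 + y**2) + y) = 1/(98 + y + y**2))
t(-121) - R(V, -180) = 1/(98 - 121 + (-121)**2) - (10/9 - 180 + 219) = 1/(98 - 121 + 14641) - 1*361/9 = 1/14618 - 361/9 = -5277089/131562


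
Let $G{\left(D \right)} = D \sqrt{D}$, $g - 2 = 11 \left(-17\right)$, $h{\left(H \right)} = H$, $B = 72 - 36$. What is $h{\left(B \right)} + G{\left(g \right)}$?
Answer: $36 - 185 i \sqrt{185} \approx 36.0 - 2516.3 i$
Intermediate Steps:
$B = 36$ ($B = 72 - 36 = 36$)
$g = -185$ ($g = 2 + 11 \left(-17\right) = 2 - 187 = -185$)
$G{\left(D \right)} = D^{\frac{3}{2}}$
$h{\left(B \right)} + G{\left(g \right)} = 36 + \left(-185\right)^{\frac{3}{2}} = 36 - 185 i \sqrt{185}$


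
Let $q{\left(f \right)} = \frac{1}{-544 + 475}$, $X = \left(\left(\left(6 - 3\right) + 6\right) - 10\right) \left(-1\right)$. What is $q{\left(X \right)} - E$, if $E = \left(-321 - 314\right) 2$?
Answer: $\frac{87629}{69} \approx 1270.0$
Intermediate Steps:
$X = 1$ ($X = \left(\left(3 + 6\right) - 10\right) \left(-1\right) = \left(9 - 10\right) \left(-1\right) = \left(-1\right) \left(-1\right) = 1$)
$q{\left(f \right)} = - \frac{1}{69}$ ($q{\left(f \right)} = \frac{1}{-69} = - \frac{1}{69}$)
$E = -1270$ ($E = \left(-635\right) 2 = -1270$)
$q{\left(X \right)} - E = - \frac{1}{69} - -1270 = - \frac{1}{69} + 1270 = \frac{87629}{69}$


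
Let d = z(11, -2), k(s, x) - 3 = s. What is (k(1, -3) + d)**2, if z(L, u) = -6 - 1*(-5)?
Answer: 9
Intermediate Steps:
z(L, u) = -1 (z(L, u) = -6 + 5 = -1)
k(s, x) = 3 + s
d = -1
(k(1, -3) + d)**2 = ((3 + 1) - 1)**2 = (4 - 1)**2 = 3**2 = 9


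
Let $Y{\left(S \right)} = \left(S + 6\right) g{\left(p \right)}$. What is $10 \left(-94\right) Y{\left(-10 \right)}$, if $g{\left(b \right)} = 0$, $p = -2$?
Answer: $0$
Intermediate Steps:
$Y{\left(S \right)} = 0$ ($Y{\left(S \right)} = \left(S + 6\right) 0 = \left(6 + S\right) 0 = 0$)
$10 \left(-94\right) Y{\left(-10 \right)} = 10 \left(-94\right) 0 = \left(-940\right) 0 = 0$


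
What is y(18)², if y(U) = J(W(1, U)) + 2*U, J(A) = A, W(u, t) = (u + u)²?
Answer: 1600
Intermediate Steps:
W(u, t) = 4*u² (W(u, t) = (2*u)² = 4*u²)
y(U) = 4 + 2*U (y(U) = 4*1² + 2*U = 4*1 + 2*U = 4 + 2*U)
y(18)² = (4 + 2*18)² = (4 + 36)² = 40² = 1600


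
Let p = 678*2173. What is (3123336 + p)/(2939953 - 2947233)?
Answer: -459663/728 ≈ -631.41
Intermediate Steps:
p = 1473294
(3123336 + p)/(2939953 - 2947233) = (3123336 + 1473294)/(2939953 - 2947233) = 4596630/(-7280) = 4596630*(-1/7280) = -459663/728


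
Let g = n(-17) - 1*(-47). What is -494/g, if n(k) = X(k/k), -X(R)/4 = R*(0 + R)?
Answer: -494/43 ≈ -11.488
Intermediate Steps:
X(R) = -4*R² (X(R) = -4*R*(0 + R) = -4*R*R = -4*R²)
n(k) = -4 (n(k) = -4*(k/k)² = -4*1² = -4*1 = -4)
g = 43 (g = -4 - 1*(-47) = -4 + 47 = 43)
-494/g = -494/43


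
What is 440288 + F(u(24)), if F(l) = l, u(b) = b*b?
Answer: 440864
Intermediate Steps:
u(b) = b**2
440288 + F(u(24)) = 440288 + 24**2 = 440288 + 576 = 440864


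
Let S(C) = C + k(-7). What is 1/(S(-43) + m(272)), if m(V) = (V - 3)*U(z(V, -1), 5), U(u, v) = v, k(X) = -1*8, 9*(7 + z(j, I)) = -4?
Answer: 1/1294 ≈ 0.00077280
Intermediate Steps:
z(j, I) = -67/9 (z(j, I) = -7 + (1/9)*(-4) = -7 - 4/9 = -67/9)
k(X) = -8
S(C) = -8 + C (S(C) = C - 8 = -8 + C)
m(V) = -15 + 5*V (m(V) = (V - 3)*5 = (-3 + V)*5 = -15 + 5*V)
1/(S(-43) + m(272)) = 1/((-8 - 43) + (-15 + 5*272)) = 1/(-51 + (-15 + 1360)) = 1/(-51 + 1345) = 1/1294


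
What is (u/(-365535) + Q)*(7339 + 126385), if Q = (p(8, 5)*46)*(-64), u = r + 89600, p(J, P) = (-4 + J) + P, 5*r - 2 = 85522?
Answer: -6475800038966576/1827675 ≈ -3.5432e+9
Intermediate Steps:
r = 85524/5 (r = ⅖ + (⅕)*85522 = ⅖ + 85522/5 = 85524/5 ≈ 17105.)
p(J, P) = -4 + J + P
u = 533524/5 (u = 85524/5 + 89600 = 533524/5 ≈ 1.0670e+5)
Q = -26496 (Q = ((-4 + 8 + 5)*46)*(-64) = (9*46)*(-64) = 414*(-64) = -26496)
(u/(-365535) + Q)*(7339 + 126385) = ((533524/5)/(-365535) - 26496)*(7339 + 126385) = ((533524/5)*(-1/365535) - 26496)*133724 = (-533524/1827675 - 26496)*133724 = -48426610324/1827675*133724 = -6475800038966576/1827675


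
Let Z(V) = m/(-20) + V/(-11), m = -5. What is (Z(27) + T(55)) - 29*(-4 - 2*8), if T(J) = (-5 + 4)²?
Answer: 25467/44 ≈ 578.79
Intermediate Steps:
T(J) = 1 (T(J) = (-1)² = 1)
Z(V) = ¼ - V/11 (Z(V) = -5/(-20) + V/(-11) = -5*(-1/20) + V*(-1/11) = ¼ - V/11)
(Z(27) + T(55)) - 29*(-4 - 2*8) = ((¼ - 1/11*27) + 1) - 29*(-4 - 2*8) = ((¼ - 27/11) + 1) - 29*(-4 - 16) = (-97/44 + 1) - 29*(-20) = -53/44 + 580 = 25467/44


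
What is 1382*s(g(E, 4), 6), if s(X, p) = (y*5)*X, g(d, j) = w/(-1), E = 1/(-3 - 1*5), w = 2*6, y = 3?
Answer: -248760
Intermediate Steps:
w = 12
E = -⅛ (E = 1/(-3 - 5) = 1/(-8) = -⅛ ≈ -0.12500)
g(d, j) = -12 (g(d, j) = 12/(-1) = 12*(-1) = -12)
s(X, p) = 15*X (s(X, p) = (3*5)*X = 15*X)
1382*s(g(E, 4), 6) = 1382*(15*(-12)) = 1382*(-180) = -248760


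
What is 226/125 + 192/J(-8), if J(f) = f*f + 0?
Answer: 601/125 ≈ 4.8080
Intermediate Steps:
J(f) = f² (J(f) = f² + 0 = f²)
226/125 + 192/J(-8) = 226/125 + 192/((-8)²) = 226*(1/125) + 192/64 = 226/125 + 192*(1/64) = 226/125 + 3 = 601/125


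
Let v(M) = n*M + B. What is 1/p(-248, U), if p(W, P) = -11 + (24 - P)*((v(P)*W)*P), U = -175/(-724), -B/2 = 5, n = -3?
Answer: 47437928/724072457917 ≈ 6.5515e-5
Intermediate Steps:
B = -10 (B = -2*5 = -10)
v(M) = -10 - 3*M (v(M) = -3*M - 10 = -10 - 3*M)
U = 175/724 (U = -175*(-1/724) = 175/724 ≈ 0.24171)
p(W, P) = -11 + P*W*(-10 - 3*P)*(24 - P) (p(W, P) = -11 + (24 - P)*(((-10 - 3*P)*W)*P) = -11 + (24 - P)*((W*(-10 - 3*P))*P) = -11 + (24 - P)*(P*W*(-10 - 3*P)) = -11 + P*W*(-10 - 3*P)*(24 - P))
1/p(-248, U) = 1/(-11 - 240*175/724*(-248) - 62*(-248)*(175/724)**2 + 3*(-248)*(175/724)**3) = 1/(-11 + 2604000/181 - 62*(-248)*30625/524176 + 3*(-248)*(5359375/379503424)) = 1/(-11 + 2604000/181 + 29430625/32761 - 498421875/47437928) = 1/(724072457917/47437928) = 47437928/724072457917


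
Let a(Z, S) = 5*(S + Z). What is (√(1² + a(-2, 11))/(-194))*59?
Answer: -59*√46/194 ≈ -2.0627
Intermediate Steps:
a(Z, S) = 5*S + 5*Z
(√(1² + a(-2, 11))/(-194))*59 = (√(1² + (5*11 + 5*(-2)))/(-194))*59 = (√(1 + (55 - 10))*(-1/194))*59 = (√(1 + 45)*(-1/194))*59 = (√46*(-1/194))*59 = -√46/194*59 = -59*√46/194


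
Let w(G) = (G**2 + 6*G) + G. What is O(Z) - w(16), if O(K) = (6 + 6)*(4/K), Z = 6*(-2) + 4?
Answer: -374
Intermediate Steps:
Z = -8 (Z = -12 + 4 = -8)
O(K) = 48/K (O(K) = 12*(4/K) = 48/K)
w(G) = G**2 + 7*G
O(Z) - w(16) = 48/(-8) - 16*(7 + 16) = 48*(-1/8) - 16*23 = -6 - 1*368 = -6 - 368 = -374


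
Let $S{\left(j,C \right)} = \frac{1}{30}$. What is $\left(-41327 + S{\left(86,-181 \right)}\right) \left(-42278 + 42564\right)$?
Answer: $- \frac{177292687}{15} \approx -1.182 \cdot 10^{7}$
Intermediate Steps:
$S{\left(j,C \right)} = \frac{1}{30}$
$\left(-41327 + S{\left(86,-181 \right)}\right) \left(-42278 + 42564\right) = \left(-41327 + \frac{1}{30}\right) \left(-42278 + 42564\right) = \left(- \frac{1239809}{30}\right) 286 = - \frac{177292687}{15}$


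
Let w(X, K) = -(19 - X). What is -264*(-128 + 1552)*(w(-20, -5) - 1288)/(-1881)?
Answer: -15117184/57 ≈ -2.6521e+5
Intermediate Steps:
w(X, K) = -19 + X
-264*(-128 + 1552)*(w(-20, -5) - 1288)/(-1881) = -264*(-128 + 1552)*((-19 - 20) - 1288)/(-1881) = -264*1424*(-39 - 1288)*(-1)/1881 = -264*1424*(-1327)*(-1)/1881 = -(-498867072)*(-1)/1881 = -264*1889648/1881 = -15117184/57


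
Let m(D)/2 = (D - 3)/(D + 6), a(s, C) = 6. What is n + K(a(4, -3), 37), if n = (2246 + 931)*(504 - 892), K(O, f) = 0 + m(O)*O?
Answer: -1232673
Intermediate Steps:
m(D) = 2*(-3 + D)/(6 + D) (m(D) = 2*((D - 3)/(D + 6)) = 2*((-3 + D)/(6 + D)) = 2*(-3 + D)/(6 + D))
K(O, f) = 2*O*(-3 + O)/(6 + O) (K(O, f) = 0 + (2*(-3 + O)/(6 + O))*O = 0 + 2*O*(-3 + O)/(6 + O) = 2*O*(-3 + O)/(6 + O))
n = -1232676 (n = 3177*(-388) = -1232676)
n + K(a(4, -3), 37) = -1232676 + 2*6*(-3 + 6)/(6 + 6) = -1232676 + 2*6*3/12 = -1232676 + 2*6*(1/12)*3 = -1232676 + 3 = -1232673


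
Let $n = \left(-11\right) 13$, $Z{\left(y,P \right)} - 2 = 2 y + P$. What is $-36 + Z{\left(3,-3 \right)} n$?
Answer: $-751$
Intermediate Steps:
$Z{\left(y,P \right)} = 2 + P + 2 y$ ($Z{\left(y,P \right)} = 2 + \left(2 y + P\right) = 2 + \left(P + 2 y\right) = 2 + P + 2 y$)
$n = -143$
$-36 + Z{\left(3,-3 \right)} n = -36 + \left(2 - 3 + 2 \cdot 3\right) \left(-143\right) = -36 + \left(2 - 3 + 6\right) \left(-143\right) = -36 + 5 \left(-143\right) = -36 - 715 = -751$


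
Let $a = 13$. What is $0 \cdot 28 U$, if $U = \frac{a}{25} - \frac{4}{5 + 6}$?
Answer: $0$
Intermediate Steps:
$U = \frac{43}{275}$ ($U = \frac{13}{25} - \frac{4}{5 + 6} = 13 \cdot \frac{1}{25} - \frac{4}{11} = \frac{13}{25} - \frac{4}{11} = \frac{43}{275} \approx 0.15636$)
$0 \cdot 28 U = 0 \cdot 28 \cdot \frac{43}{275} = 0 \cdot \frac{43}{275} = 0$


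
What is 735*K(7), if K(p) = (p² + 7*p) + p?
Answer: 77175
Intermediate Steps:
K(p) = p² + 8*p
735*K(7) = 735*(7*(8 + 7)) = 735*(7*15) = 735*105 = 77175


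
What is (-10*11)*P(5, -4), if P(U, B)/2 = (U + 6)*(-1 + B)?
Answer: 12100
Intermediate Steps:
P(U, B) = 2*(-1 + B)*(6 + U) (P(U, B) = 2*((U + 6)*(-1 + B)) = 2*((6 + U)*(-1 + B)) = 2*((-1 + B)*(6 + U)) = 2*(-1 + B)*(6 + U))
(-10*11)*P(5, -4) = (-10*11)*(-12 - 2*5 + 12*(-4) + 2*(-4)*5) = -110*(-12 - 10 - 48 - 40) = -110*(-110) = 12100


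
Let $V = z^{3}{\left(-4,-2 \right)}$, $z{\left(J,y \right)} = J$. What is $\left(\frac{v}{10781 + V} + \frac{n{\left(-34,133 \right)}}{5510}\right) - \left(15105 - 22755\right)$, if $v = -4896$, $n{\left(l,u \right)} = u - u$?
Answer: $\frac{81980154}{10717} \approx 7649.5$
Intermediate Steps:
$n{\left(l,u \right)} = 0$
$V = -64$ ($V = \left(-4\right)^{3} = -64$)
$\left(\frac{v}{10781 + V} + \frac{n{\left(-34,133 \right)}}{5510}\right) - \left(15105 - 22755\right) = \left(- \frac{4896}{10781 - 64} + \frac{0}{5510}\right) - \left(15105 - 22755\right) = \left(- \frac{4896}{10717} + 0 \cdot \frac{1}{5510}\right) - -7650 = \left(\left(-4896\right) \frac{1}{10717} + 0\right) + 7650 = \left(- \frac{4896}{10717} + 0\right) + 7650 = - \frac{4896}{10717} + 7650 = \frac{81980154}{10717}$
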